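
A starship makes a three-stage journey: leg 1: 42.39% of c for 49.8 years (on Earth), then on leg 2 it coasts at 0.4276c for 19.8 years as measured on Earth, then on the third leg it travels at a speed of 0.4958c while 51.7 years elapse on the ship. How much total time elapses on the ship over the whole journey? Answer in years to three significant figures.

τ = 115 years

Leg 1: β = 0.4239; γ = 1/√(1 − 0.4239²) = 1/√0.8203 = 1.104; τ_1 = 49.8/1.104 = 45.10 years.
Leg 2: γ = 1/√(1 − 0.4276²) = 1/√0.8172 = 1.106; τ_2 = 19.8/1.106 = 17.90 years.
Leg 3: 51.7 years is already measured on the ship.
Total: 45.10 + 17.90 + 51.70 years.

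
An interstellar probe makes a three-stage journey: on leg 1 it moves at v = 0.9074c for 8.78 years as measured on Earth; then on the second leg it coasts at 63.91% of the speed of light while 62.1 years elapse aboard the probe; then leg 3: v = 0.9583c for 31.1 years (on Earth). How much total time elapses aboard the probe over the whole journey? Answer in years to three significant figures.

Leg 1: γ = 1/√(1 − 0.9074²) = 1/√0.1766 = 2.379; τ_1 = 8.78/2.379 = 3.690 years.
Leg 2: 62.1 years is already measured aboard the probe.
Leg 3: γ = 1/√(1 − 0.9583²) = 1/√0.08166 = 3.499; τ_3 = 31.1/3.499 = 8.887 years.
Total: 3.690 + 62.10 + 8.887 years.

τ = 74.7 years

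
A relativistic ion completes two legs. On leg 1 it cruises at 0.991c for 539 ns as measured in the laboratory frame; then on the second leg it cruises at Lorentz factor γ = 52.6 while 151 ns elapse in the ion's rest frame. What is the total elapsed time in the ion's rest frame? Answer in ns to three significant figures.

τ = 223 ns

Leg 1: γ = 1/√(1 − 0.991²) = 1/√0.01792 = 7.470; τ_1 = 539/7.470 = 72.15 ns.
Leg 2: 151 ns is already measured in the ion's rest frame.
Total: 72.15 + 151.0 ns.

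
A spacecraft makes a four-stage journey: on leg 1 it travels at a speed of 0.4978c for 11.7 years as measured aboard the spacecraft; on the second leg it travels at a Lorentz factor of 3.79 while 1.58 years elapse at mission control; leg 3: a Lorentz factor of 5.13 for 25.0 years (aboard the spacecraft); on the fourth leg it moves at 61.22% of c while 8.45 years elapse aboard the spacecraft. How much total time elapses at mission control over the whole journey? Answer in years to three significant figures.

Leg 1: γ = 1/√(1 − 0.4978²) = 1/√0.7522 = 1.153; Δt_1 = 1.153 × 11.7 = 13.49 years.
Leg 2: 1.58 years is already measured at mission control.
Leg 3: γ = 5.13; Δt_3 = 5.130 × 25.0 = 128.2 years.
Leg 4: β = 0.6122; γ = 1/√(1 − 0.6122²) = 1/√0.6252 = 1.265; Δt_4 = 1.265 × 8.45 = 10.69 years.
Total: 13.49 + 1.580 + 128.2 + 10.69 years.

Δt = 154 years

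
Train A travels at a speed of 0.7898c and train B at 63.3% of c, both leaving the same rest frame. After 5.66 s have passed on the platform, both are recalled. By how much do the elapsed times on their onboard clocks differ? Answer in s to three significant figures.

A: γ = 1/√(1 − 0.7898²) = 1/√0.3762 = 1.630; τ_A = 5.66/1.630 = 3.472 s.
B: β = 0.633; γ = 1/√(1 − 0.633²) = 1/√0.5993 = 1.292; τ_B = 5.66/1.292 = 4.382 s.

|τ_A − τ_B| = 0.910 s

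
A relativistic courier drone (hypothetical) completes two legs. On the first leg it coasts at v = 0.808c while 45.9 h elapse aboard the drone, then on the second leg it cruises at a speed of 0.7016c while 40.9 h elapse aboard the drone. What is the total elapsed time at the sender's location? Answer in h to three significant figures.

Δt = 135 h

Leg 1: γ = 1/√(1 − 0.808²) = 1/√0.3471 = 1.697; Δt_1 = 1.697 × 45.9 = 77.90 h.
Leg 2: γ = 1/√(1 − 0.7016²) = 1/√0.5078 = 1.403; Δt_2 = 1.403 × 40.9 = 57.40 h.
Total: 77.90 + 57.40 h.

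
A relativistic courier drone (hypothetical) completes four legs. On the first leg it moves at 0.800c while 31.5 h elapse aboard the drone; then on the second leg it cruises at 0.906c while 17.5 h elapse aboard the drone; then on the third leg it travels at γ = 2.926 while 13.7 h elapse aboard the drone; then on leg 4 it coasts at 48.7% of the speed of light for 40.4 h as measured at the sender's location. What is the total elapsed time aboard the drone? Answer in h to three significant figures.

τ = 98.0 h

Leg 1: 31.5 h is already measured aboard the drone.
Leg 2: 17.5 h is already measured aboard the drone.
Leg 3: 13.7 h is already measured aboard the drone.
Leg 4: β = 0.487; γ = 1/√(1 − 0.487²) = 1/√0.7628 = 1.145; τ_4 = 40.4/1.145 = 35.29 h.
Total: 31.50 + 17.50 + 13.70 + 35.29 h.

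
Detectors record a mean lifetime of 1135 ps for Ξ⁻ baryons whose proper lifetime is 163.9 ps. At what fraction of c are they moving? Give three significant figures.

v = 0.990c

γ = Δt/τ₀ = 1135/163.9 = 6.925
β = √(1 − 1/γ²) = √(1 − 0.02085) = √0.9791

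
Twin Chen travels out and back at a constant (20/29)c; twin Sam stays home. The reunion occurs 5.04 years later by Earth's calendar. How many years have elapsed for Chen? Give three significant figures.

τ = 3.65 years

γ = 1/√(1 − (20/29)²) = 29/21 ≈ 1.381
Chen's clock measures proper time along the trip: τ = Δt/γ = 5.04/1.381 years.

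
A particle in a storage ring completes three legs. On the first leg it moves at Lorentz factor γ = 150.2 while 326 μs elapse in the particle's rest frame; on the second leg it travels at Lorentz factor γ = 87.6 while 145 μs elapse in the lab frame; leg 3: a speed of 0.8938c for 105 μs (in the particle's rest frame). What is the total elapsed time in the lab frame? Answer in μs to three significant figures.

Δt = 4.93×10⁴ μs

Leg 1: γ = 150.2; Δt_1 = 150.2 × 326 = 4.897×10⁴ μs.
Leg 2: 145 μs is already measured in the lab frame.
Leg 3: γ = 1/√(1 − 0.8938²) = 1/√0.2011 = 2.230; Δt_3 = 2.230 × 105 = 234.1 μs.
Total: 4.897×10⁴ + 145.0 + 234.1 μs.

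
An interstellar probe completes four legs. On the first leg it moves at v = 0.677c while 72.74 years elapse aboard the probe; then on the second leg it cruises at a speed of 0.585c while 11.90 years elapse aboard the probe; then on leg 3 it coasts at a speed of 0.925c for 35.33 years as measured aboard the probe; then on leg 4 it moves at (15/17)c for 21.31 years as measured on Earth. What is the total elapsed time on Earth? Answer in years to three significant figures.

Leg 1: γ = 1/√(1 − 0.677²) = 1/√0.5417 = 1.359; Δt_1 = 1.359 × 72.74 = 98.83 years.
Leg 2: γ = 1/√(1 − 0.585²) = 1/√0.6578 = 1.233; Δt_2 = 1.233 × 11.90 = 14.67 years.
Leg 3: γ = 1/√(1 − 0.925²) = 1/√0.1444 = 2.632; Δt_3 = 2.632 × 35.33 = 92.98 years.
Leg 4: 21.31 years is already measured on Earth.
Total: 98.83 + 14.67 + 92.98 + 21.31 years.

Δt = 228 years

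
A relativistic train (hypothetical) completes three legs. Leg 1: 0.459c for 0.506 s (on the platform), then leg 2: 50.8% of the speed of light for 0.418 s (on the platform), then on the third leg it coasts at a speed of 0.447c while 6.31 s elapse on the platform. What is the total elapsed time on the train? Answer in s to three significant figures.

Leg 1: γ = 1/√(1 − 0.459²) = 1/√0.7893 = 1.126; τ_1 = 0.506/1.126 = 0.4495 s.
Leg 2: β = 0.508; γ = 1/√(1 − 0.508²) = 1/√0.7419 = 1.161; τ_2 = 0.418/1.161 = 0.3600 s.
Leg 3: γ = 1/√(1 − 0.447²) = 1/√0.8002 = 1.118; τ_3 = 6.31/1.118 = 5.645 s.
Total: 0.4495 + 0.3600 + 5.645 s.

τ = 6.45 s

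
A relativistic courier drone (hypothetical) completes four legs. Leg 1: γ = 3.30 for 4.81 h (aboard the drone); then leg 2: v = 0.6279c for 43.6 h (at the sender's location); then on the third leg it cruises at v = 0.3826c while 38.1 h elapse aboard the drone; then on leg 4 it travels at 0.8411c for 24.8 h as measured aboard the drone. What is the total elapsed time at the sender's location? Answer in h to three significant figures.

Leg 1: γ = 3.30; Δt_1 = 3.300 × 4.81 = 15.87 h.
Leg 2: 43.6 h is already measured at the sender's location.
Leg 3: γ = 1/√(1 − 0.3826²) = 1/√0.8536 = 1.082; Δt_3 = 1.082 × 38.1 = 41.24 h.
Leg 4: γ = 1/√(1 − 0.8411²) = 1/√0.2926 = 1.849; Δt_4 = 1.849 × 24.8 = 45.85 h.
Total: 15.87 + 43.60 + 41.24 + 45.85 h.

Δt = 147 h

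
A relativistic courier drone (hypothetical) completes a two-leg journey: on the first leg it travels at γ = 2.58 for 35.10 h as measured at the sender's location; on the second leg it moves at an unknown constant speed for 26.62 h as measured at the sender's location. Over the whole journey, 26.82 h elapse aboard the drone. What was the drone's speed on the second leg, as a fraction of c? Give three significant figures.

β = 0.868

Leg 1: γ = 2.58; τ_1 = 35.10/2.580 = 13.60 h.
Leg 2: speed unknown; τ_2 = 26.62/γ_2.
Total proper time: 13.60 + τ_2 = 26.82, so τ_2 = 26.82 − 13.60 = 13.22 h.
γ_2 = 26.62/13.22 = 2.014; β = √(1 − 1/γ²) = √0.7535.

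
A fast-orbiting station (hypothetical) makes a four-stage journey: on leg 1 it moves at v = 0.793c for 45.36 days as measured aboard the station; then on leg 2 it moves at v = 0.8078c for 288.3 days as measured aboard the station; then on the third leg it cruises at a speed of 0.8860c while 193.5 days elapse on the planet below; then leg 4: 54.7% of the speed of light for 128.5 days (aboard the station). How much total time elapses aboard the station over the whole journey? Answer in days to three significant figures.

τ = 552 days

Leg 1: 45.36 days is already measured aboard the station.
Leg 2: 288.3 days is already measured aboard the station.
Leg 3: γ = 1/√(1 − 0.8860²) = 1/√0.2150 = 2.157; τ_3 = 193.5/2.157 = 89.72 days.
Leg 4: 128.5 days is already measured aboard the station.
Total: 45.36 + 288.3 + 89.72 + 128.5 days.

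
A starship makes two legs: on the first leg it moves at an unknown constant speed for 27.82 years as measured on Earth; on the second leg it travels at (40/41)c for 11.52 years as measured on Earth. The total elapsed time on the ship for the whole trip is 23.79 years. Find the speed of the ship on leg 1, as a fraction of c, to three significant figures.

β = 0.645

Leg 1: speed unknown; τ_1 = 27.82/γ_1.
Leg 2: γ = 1/√(1 − (40/41)²) = 41/9 ≈ 4.556; τ_2 = 11.52/4.556 = 2.529 years.
Total proper time: τ_1 + 2.529 = 23.79, so τ_1 = 23.79 − 2.529 = 21.26 years.
γ_1 = 27.82/21.26 = 1.308; β = √(1 − 1/γ²) = √0.4159.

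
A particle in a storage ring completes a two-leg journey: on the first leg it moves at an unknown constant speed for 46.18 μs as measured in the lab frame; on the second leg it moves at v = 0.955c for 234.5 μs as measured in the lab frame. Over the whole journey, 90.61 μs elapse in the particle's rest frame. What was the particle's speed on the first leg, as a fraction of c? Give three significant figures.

Leg 1: speed unknown; τ_1 = 46.18/γ_1.
Leg 2: γ = 1/√(1 − 0.955²) = 1/√0.08798 = 3.371; τ_2 = 234.5/3.371 = 69.55 μs.
Total proper time: τ_1 + 69.55 = 90.61, so τ_1 = 90.61 − 69.55 = 21.06 μs.
γ_1 = 46.18/21.06 = 2.193; β = √(1 − 1/γ²) = √0.7921.

β = 0.890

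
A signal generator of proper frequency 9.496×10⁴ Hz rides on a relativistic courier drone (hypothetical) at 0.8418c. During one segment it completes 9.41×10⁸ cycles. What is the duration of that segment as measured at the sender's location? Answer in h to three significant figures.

Δt = 5.10 h

γ = 1/√(1 − 0.8418²) = 1/√0.2914 = 1.853
Proper time for N cycles: τ = N/f = 9.41×10⁸/(9.496×10⁴) = 9.909×10³ s = 2.753 h.
Lab-frame duration Δt = γτ = 1.853 × 2.753 = 5.099 h.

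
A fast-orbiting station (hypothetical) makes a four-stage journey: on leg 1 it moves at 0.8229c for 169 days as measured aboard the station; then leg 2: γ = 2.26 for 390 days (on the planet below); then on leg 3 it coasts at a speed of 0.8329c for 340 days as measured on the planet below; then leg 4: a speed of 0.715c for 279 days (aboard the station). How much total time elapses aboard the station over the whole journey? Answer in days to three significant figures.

Leg 1: 169 days is already measured aboard the station.
Leg 2: γ = 2.26; τ_2 = 390/2.260 = 172.6 days.
Leg 3: γ = 1/√(1 − 0.8329²) = 1/√0.3063 = 1.807; τ_3 = 340/1.807 = 188.2 days.
Leg 4: 279 days is already measured aboard the station.
Total: 169.0 + 172.6 + 188.2 + 279.0 days.

τ = 809 days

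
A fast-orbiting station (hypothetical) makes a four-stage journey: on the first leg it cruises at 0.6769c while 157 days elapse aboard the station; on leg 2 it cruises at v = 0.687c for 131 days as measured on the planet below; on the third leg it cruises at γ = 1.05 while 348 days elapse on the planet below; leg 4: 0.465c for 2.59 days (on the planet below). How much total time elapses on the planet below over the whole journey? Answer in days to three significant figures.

Δt = 695 days

Leg 1: γ = 1/√(1 − 0.6769²) = 1/√0.5418 = 1.359; Δt_1 = 1.359 × 157 = 213.3 days.
Leg 2: 131 days is already measured on the planet below.
Leg 3: 348 days is already measured on the planet below.
Leg 4: 2.59 days is already measured on the planet below.
Total: 213.3 + 131.0 + 348.0 + 2.590 days.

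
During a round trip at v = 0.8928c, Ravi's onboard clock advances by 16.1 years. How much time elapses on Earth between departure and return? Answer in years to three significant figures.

γ = 1/√(1 − 0.8928²) = 1/√0.2029 = 2.220
Earth-frame duration is the dilated interval: Δt = γτ = 2.220 × 16.1 years.

Δt = 35.7 years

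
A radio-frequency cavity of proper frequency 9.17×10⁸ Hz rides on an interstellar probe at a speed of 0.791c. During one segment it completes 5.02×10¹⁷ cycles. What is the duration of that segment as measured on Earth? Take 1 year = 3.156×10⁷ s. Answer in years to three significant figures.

γ = 1/√(1 − 0.791²) = 1/√0.3743 = 1.634
Proper time for N cycles: τ = N/f = 5.02×10¹⁷/(9.17×10⁸) = 5.474×10⁸ s = 17.35 years.
Lab-frame duration Δt = γτ = 1.634 × 17.35 = 28.35 years.

Δt = 28.4 years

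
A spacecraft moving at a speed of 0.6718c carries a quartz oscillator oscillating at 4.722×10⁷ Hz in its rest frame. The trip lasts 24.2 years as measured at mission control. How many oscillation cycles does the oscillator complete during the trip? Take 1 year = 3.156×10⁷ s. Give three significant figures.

N = 2.67×10¹⁶

γ = 1/√(1 − 0.6718²) = 1/√0.5487 = 1.350
The oscillator's own cycle count is N = f × τ where τ is the proper time aboard the spacecraft. τ = Δt/γ = 24.2/1.350 = 17.93 years = 5.657×10⁸ s.
N = 4.722×10⁷ × 5.657×10⁸ = 2.671×10¹⁶.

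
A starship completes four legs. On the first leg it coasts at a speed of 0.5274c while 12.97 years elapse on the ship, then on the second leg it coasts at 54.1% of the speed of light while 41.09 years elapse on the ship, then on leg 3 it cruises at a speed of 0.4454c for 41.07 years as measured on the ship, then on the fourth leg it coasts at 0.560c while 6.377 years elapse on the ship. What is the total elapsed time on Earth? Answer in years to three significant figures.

Leg 1: γ = 1/√(1 − 0.5274²) = 1/√0.7218 = 1.177; Δt_1 = 1.177 × 12.97 = 15.27 years.
Leg 2: β = 0.541; γ = 1/√(1 − 0.541²) = 1/√0.7073 = 1.189; Δt_2 = 1.189 × 41.09 = 48.86 years.
Leg 3: γ = 1/√(1 − 0.4454²) = 1/√0.8016 = 1.117; Δt_3 = 1.117 × 41.07 = 45.87 years.
Leg 4: γ = 1/√(1 − 0.560²) = 1/√0.6864 = 1.207; Δt_4 = 1.207 × 6.377 = 7.697 years.
Total: 15.27 + 48.86 + 45.87 + 7.697 years.

Δt = 118 years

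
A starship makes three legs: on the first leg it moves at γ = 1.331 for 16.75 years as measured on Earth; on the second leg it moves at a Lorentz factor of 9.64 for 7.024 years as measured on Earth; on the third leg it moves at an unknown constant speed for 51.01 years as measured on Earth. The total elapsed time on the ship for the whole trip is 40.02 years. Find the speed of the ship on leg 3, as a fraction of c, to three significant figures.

β = 0.852

Leg 1: γ = 1.331; τ_1 = 16.75/1.331 = 12.58 years.
Leg 2: γ = 9.64; τ_2 = 7.024/9.640 = 0.7286 years.
Leg 3: speed unknown; τ_3 = 51.01/γ_3.
Total proper time: 12.58 + 0.7286 + τ_3 = 40.02, so τ_3 = 40.02 − 13.31 = 26.71 years.
γ_3 = 51.01/26.71 = 1.910; β = √(1 − 1/γ²) = √0.7259.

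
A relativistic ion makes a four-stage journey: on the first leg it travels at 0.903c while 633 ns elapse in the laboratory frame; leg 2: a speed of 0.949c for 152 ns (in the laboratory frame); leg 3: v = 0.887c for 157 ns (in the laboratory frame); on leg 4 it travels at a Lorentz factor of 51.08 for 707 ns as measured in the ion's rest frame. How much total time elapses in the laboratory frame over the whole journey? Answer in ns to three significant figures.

Δt = 3.71×10⁴ ns

Leg 1: 633 ns is already measured in the laboratory frame.
Leg 2: 152 ns is already measured in the laboratory frame.
Leg 3: 157 ns is already measured in the laboratory frame.
Leg 4: γ = 51.08; Δt_4 = 51.08 × 707 = 3.611×10⁴ ns.
Total: 633.0 + 152.0 + 157.0 + 3.611×10⁴ ns.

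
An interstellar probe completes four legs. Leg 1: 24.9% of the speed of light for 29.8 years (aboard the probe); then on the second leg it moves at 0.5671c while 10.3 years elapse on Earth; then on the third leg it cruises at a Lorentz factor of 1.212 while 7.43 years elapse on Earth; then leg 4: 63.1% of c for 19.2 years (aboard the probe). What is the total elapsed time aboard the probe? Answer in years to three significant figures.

τ = 63.6 years

Leg 1: 29.8 years is already measured aboard the probe.
Leg 2: γ = 1/√(1 − 0.5671²) = 1/√0.6784 = 1.214; τ_2 = 10.3/1.214 = 8.484 years.
Leg 3: γ = 1.212; τ_3 = 7.43/1.212 = 6.130 years.
Leg 4: 19.2 years is already measured aboard the probe.
Total: 29.80 + 8.484 + 6.130 + 19.20 years.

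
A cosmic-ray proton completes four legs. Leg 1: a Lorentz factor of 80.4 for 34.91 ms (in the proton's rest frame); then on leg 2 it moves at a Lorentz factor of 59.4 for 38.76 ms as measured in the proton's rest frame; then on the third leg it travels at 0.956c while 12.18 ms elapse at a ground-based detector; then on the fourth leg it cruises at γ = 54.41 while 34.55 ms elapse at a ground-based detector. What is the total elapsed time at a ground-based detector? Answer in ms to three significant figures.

Leg 1: γ = 80.4; Δt_1 = 80.40 × 34.91 = 2807 ms.
Leg 2: γ = 59.4; Δt_2 = 59.40 × 38.76 = 2302 ms.
Leg 3: 12.18 ms is already measured at a ground-based detector.
Leg 4: 34.55 ms is already measured at a ground-based detector.
Total: 2807 + 2302 + 12.18 + 34.55 ms.

Δt = 5160 ms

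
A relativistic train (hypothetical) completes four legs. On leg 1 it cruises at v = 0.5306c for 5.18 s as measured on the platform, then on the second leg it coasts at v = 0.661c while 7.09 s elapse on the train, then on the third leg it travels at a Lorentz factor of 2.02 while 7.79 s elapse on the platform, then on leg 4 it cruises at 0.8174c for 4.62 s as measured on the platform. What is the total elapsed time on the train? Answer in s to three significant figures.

Leg 1: γ = 1/√(1 − 0.5306²) = 1/√0.7185 = 1.180; τ_1 = 5.18/1.180 = 4.391 s.
Leg 2: 7.09 s is already measured on the train.
Leg 3: γ = 2.02; τ_3 = 7.79/2.020 = 3.856 s.
Leg 4: γ = 1/√(1 − 0.8174²) = 1/√0.3319 = 1.736; τ_4 = 4.62/1.736 = 2.661 s.
Total: 4.391 + 7.090 + 3.856 + 2.661 s.

τ = 18.0 s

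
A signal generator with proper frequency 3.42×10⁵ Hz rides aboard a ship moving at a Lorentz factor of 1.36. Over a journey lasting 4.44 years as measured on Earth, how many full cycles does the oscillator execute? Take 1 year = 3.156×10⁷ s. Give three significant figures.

γ = 1.36
The oscillator's own cycle count is N = f × τ where τ is the proper time on the ship. τ = Δt/γ = 4.44/1.360 = 3.265 years = 1.030×10⁸ s.
N = 3.42×10⁵ × 1.030×10⁸ = 3.524×10¹³.

N = 3.52×10¹³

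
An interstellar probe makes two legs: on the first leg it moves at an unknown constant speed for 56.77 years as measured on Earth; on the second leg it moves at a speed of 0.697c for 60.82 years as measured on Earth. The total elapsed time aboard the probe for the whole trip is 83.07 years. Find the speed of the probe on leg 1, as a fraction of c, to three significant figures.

β = 0.719

Leg 1: speed unknown; τ_1 = 56.77/γ_1.
Leg 2: γ = 1/√(1 − 0.697²) = 1/√0.5142 = 1.395; τ_2 = 60.82/1.395 = 43.61 years.
Total proper time: τ_1 + 43.61 = 83.07, so τ_1 = 83.07 − 43.61 = 39.46 years.
γ_1 = 56.77/39.46 = 1.439; β = √(1 − 1/γ²) = √0.5169.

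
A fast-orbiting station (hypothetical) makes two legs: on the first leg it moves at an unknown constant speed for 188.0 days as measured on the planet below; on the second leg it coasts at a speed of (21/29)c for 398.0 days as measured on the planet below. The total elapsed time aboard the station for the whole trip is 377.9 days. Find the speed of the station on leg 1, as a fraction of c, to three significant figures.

β = 0.835

Leg 1: speed unknown; τ_1 = 188.0/γ_1.
Leg 2: γ = 1/√(1 − (21/29)²) = 29/20 = 1.450; τ_2 = 398.0/1.450 = 274.5 days.
Total proper time: τ_1 + 274.5 = 377.9, so τ_1 = 377.9 − 274.5 = 103.4 days.
γ_1 = 188.0/103.4 = 1.818; β = √(1 − 1/γ²) = √0.6974.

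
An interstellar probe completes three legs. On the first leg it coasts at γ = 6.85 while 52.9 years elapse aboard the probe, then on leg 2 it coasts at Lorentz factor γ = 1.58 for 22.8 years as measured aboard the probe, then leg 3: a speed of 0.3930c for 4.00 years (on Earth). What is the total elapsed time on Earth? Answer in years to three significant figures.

Leg 1: γ = 6.85; Δt_1 = 6.850 × 52.9 = 362.4 years.
Leg 2: γ = 1.58; Δt_2 = 1.580 × 22.8 = 36.02 years.
Leg 3: 4.00 years is already measured on Earth.
Total: 362.4 + 36.02 + 4.000 years.

Δt = 402 years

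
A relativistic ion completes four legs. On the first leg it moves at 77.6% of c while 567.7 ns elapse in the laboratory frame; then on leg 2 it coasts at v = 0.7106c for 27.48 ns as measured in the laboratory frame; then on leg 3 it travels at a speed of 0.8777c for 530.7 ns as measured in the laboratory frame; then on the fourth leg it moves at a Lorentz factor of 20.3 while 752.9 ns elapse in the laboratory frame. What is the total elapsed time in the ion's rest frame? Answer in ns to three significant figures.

τ = 669 ns

Leg 1: β = 0.776; γ = 1/√(1 − 0.776²) = 1/√0.3978 = 1.585; τ_1 = 567.7/1.585 = 358.1 ns.
Leg 2: γ = 1/√(1 − 0.7106²) = 1/√0.4950 = 1.421; τ_2 = 27.48/1.421 = 19.33 ns.
Leg 3: γ = 1/√(1 − 0.8777²) = 1/√0.2296 = 2.087; τ_3 = 530.7/2.087 = 254.3 ns.
Leg 4: γ = 20.3; τ_4 = 752.9/20.30 = 37.09 ns.
Total: 358.1 + 19.33 + 254.3 + 37.09 ns.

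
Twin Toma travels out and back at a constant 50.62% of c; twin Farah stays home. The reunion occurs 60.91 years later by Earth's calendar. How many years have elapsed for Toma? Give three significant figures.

τ = 52.5 years

β = 0.5062; γ = 1/√(1 − 0.5062²) = 1/√0.7438 = 1.160
Toma's clock measures proper time along the trip: τ = Δt/γ = 60.91/1.160 years.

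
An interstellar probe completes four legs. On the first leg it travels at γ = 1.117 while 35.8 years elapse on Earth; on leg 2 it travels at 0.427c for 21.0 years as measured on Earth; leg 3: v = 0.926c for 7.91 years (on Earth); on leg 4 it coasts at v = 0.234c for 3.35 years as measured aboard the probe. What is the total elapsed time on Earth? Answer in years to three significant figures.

Δt = 68.2 years

Leg 1: 35.8 years is already measured on Earth.
Leg 2: 21.0 years is already measured on Earth.
Leg 3: 7.91 years is already measured on Earth.
Leg 4: γ = 1/√(1 − 0.234²) = 1/√0.9452 = 1.029; Δt_4 = 1.029 × 3.35 = 3.446 years.
Total: 35.80 + 21.00 + 7.910 + 3.446 years.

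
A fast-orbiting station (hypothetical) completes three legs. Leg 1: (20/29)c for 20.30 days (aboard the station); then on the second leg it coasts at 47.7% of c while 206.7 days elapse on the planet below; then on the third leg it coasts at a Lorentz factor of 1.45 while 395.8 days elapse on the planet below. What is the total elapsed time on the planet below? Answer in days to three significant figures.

Leg 1: γ = 1/√(1 − (20/29)²) = 29/21 ≈ 1.381; Δt_1 = 1.381 × 20.30 = 28.03 days.
Leg 2: 206.7 days is already measured on the planet below.
Leg 3: 395.8 days is already measured on the planet below.
Total: 28.03 + 206.7 + 395.8 days.

Δt = 631 days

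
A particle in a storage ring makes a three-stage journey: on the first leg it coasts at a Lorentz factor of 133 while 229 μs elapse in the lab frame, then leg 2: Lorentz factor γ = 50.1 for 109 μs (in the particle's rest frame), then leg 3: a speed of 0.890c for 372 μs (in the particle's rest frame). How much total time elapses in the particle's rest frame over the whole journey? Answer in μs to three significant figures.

τ = 483 μs

Leg 1: γ = 133; τ_1 = 229/133.0 = 1.722 μs.
Leg 2: 109 μs is already measured in the particle's rest frame.
Leg 3: 372 μs is already measured in the particle's rest frame.
Total: 1.722 + 109.0 + 372.0 μs.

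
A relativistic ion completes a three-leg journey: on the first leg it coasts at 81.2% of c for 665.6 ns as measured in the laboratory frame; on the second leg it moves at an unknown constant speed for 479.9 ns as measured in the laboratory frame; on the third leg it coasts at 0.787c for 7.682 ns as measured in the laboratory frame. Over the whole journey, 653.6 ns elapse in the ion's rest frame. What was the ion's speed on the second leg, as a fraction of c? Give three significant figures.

Leg 1: β = 0.812; γ = 1/√(1 − 0.812²) = 1/√0.3407 = 1.713; τ_1 = 665.6/1.713 = 388.5 ns.
Leg 2: speed unknown; τ_2 = 479.9/γ_2.
Leg 3: γ = 1/√(1 − 0.787²) = 1/√0.3806 = 1.621; τ_3 = 7.682/1.621 = 4.739 ns.
Total proper time: 388.5 + τ_2 + 4.739 = 653.6, so τ_2 = 653.6 − 393.2 = 260.4 ns.
γ_2 = 479.9/260.4 = 1.843; β = √(1 − 1/γ²) = √0.7056.

β = 0.840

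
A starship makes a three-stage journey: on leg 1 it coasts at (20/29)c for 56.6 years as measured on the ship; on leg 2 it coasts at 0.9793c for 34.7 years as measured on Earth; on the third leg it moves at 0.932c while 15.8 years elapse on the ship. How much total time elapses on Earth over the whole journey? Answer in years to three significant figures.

Δt = 156 years

Leg 1: γ = 1/√(1 − (20/29)²) = 29/21 ≈ 1.381; Δt_1 = 1.381 × 56.6 = 78.16 years.
Leg 2: 34.7 years is already measured on Earth.
Leg 3: γ = 1/√(1 − 0.932²) = 1/√0.1314 = 2.759; Δt_3 = 2.759 × 15.8 = 43.59 years.
Total: 78.16 + 34.70 + 43.59 years.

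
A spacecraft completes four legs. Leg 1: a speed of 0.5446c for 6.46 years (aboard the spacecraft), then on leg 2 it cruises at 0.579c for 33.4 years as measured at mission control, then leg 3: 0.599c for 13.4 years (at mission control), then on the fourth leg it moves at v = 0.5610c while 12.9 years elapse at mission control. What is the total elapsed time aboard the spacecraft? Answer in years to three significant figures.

Leg 1: 6.46 years is already measured aboard the spacecraft.
Leg 2: γ = 1/√(1 − 0.579²) = 1/√0.6648 = 1.227; τ_2 = 33.4/1.227 = 27.23 years.
Leg 3: γ = 1/√(1 − 0.599²) = 1/√0.6412 = 1.249; τ_3 = 13.4/1.249 = 10.73 years.
Leg 4: γ = 1/√(1 − 0.5610²) = 1/√0.6853 = 1.208; τ_4 = 12.9/1.208 = 10.68 years.
Total: 6.460 + 27.23 + 10.73 + 10.68 years.

τ = 55.1 years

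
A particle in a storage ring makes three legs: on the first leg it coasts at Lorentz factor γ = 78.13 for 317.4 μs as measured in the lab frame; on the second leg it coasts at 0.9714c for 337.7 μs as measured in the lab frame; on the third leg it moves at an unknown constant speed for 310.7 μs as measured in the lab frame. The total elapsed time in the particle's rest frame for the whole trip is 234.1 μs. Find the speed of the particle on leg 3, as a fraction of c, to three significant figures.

Leg 1: γ = 78.13; τ_1 = 317.4/78.13 = 4.062 μs.
Leg 2: γ = 1/√(1 − 0.9714²) = 1/√0.05638 = 4.211; τ_2 = 337.7/4.211 = 80.19 μs.
Leg 3: speed unknown; τ_3 = 310.7/γ_3.
Total proper time: 4.062 + 80.19 + τ_3 = 234.1, so τ_3 = 234.1 − 84.25 = 149.9 μs.
γ_3 = 310.7/149.9 = 2.073; β = √(1 − 1/γ²) = √0.7674.

β = 0.876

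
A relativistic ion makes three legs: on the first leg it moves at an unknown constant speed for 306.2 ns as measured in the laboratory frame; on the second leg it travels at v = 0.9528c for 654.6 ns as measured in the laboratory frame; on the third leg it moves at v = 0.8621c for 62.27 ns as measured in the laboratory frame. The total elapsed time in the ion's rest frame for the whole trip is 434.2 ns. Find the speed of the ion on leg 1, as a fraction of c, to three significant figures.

Leg 1: speed unknown; τ_1 = 306.2/γ_1.
Leg 2: γ = 1/√(1 − 0.9528²) = 1/√0.09217 = 3.294; τ_2 = 654.6/3.294 = 198.7 ns.
Leg 3: γ = 1/√(1 − 0.8621²) = 1/√0.2568 = 1.973; τ_3 = 62.27/1.973 = 31.55 ns.
Total proper time: τ_1 + 198.7 + 31.55 = 434.2, so τ_1 = 434.2 − 230.3 = 203.9 ns.
γ_1 = 306.2/203.9 = 1.502; β = √(1 − 1/γ²) = √0.5565.

β = 0.746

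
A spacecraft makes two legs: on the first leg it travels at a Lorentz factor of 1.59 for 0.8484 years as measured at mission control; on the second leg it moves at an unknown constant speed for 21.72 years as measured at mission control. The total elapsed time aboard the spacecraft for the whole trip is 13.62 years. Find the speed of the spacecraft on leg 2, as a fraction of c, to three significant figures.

β = 0.798

Leg 1: γ = 1.59; τ_1 = 0.8484/1.590 = 0.5336 years.
Leg 2: speed unknown; τ_2 = 21.72/γ_2.
Total proper time: 0.5336 + τ_2 = 13.62, so τ_2 = 13.62 − 0.5336 = 13.09 years.
γ_2 = 21.72/13.09 = 1.660; β = √(1 − 1/γ²) = √0.6370.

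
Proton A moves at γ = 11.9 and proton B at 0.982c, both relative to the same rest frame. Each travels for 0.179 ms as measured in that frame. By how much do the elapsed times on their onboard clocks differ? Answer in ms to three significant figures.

A: γ = 11.9; τ_A = 0.179/11.90 = 0.01504 ms.
B: γ = 1/√(1 − 0.982²) = 1/√0.03568 = 5.294; τ_B = 0.179/5.294 = 0.03381 ms.

|τ_A − τ_B| = 0.0188 ms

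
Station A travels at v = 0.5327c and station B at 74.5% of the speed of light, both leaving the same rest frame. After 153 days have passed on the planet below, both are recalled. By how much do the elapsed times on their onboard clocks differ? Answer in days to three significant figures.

|τ_A − τ_B| = 27.4 days

A: γ = 1/√(1 − 0.5327²) = 1/√0.7162 = 1.182; τ_A = 153/1.182 = 129.5 days.
B: β = 0.745; γ = 1/√(1 − 0.745²) = 1/√0.4450 = 1.499; τ_B = 153/1.499 = 102.1 days.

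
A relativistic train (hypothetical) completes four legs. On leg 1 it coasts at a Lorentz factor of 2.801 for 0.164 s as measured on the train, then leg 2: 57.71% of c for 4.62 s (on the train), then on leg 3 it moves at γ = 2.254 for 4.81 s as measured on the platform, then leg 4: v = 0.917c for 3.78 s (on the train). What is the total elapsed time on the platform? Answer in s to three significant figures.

Leg 1: γ = 2.801; Δt_1 = 2.801 × 0.164 = 0.4594 s.
Leg 2: β = 0.5771; γ = 1/√(1 − 0.5771²) = 1/√0.6670 = 1.224; Δt_2 = 1.224 × 4.62 = 5.657 s.
Leg 3: 4.81 s is already measured on the platform.
Leg 4: γ = 1/√(1 − 0.917²) = 1/√0.1591 = 2.507; Δt_4 = 2.507 × 3.78 = 9.476 s.
Total: 0.4594 + 5.657 + 4.810 + 9.476 s.

Δt = 20.4 s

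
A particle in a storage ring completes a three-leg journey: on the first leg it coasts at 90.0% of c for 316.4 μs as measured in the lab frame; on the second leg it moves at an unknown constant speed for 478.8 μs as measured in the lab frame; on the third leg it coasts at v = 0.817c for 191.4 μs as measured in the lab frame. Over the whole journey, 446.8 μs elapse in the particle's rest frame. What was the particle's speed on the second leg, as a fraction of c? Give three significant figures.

β = 0.910

Leg 1: β = 0.900; γ = 1/√(1 − 0.900²) = 1/√0.1900 = 2.294; τ_1 = 316.4/2.294 = 137.9 μs.
Leg 2: speed unknown; τ_2 = 478.8/γ_2.
Leg 3: γ = 1/√(1 − 0.817²) = 1/√0.3325 = 1.734; τ_3 = 191.4/1.734 = 110.4 μs.
Total proper time: 137.9 + τ_2 + 110.4 = 446.8, so τ_2 = 446.8 − 248.3 = 198.5 μs.
γ_2 = 478.8/198.5 = 2.412; β = √(1 − 1/γ²) = √0.8281.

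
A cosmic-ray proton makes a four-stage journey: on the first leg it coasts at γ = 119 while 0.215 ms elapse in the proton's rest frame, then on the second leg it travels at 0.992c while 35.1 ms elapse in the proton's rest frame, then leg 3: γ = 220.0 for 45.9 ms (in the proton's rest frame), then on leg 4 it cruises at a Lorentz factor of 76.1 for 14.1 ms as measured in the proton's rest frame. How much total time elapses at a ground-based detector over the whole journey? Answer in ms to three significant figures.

Δt = 1.15×10⁴ ms

Leg 1: γ = 119; Δt_1 = 119.0 × 0.215 = 25.59 ms.
Leg 2: γ = 1/√(1 − 0.992²) = 1/√0.01594 = 7.922; Δt_2 = 7.922 × 35.1 = 278.0 ms.
Leg 3: γ = 220.0; Δt_3 = 220.0 × 45.9 = 1.010×10⁴ ms.
Leg 4: γ = 76.1; Δt_4 = 76.10 × 14.1 = 1073 ms.
Total: 25.59 + 278.0 + 1.010×10⁴ + 1073 ms.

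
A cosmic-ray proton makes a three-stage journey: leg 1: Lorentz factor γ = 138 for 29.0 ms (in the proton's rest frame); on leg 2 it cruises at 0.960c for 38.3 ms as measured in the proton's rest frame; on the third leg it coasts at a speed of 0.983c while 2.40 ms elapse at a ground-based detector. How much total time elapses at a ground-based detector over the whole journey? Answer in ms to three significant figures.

Leg 1: γ = 138; Δt_1 = 138.0 × 29.0 = 4002 ms.
Leg 2: γ = 1/√(1 − 0.960²) = 25/7 ≈ 3.571; Δt_2 = 3.571 × 38.3 = 136.8 ms.
Leg 3: 2.40 ms is already measured at a ground-based detector.
Total: 4002 + 136.8 + 2.400 ms.

Δt = 4140 ms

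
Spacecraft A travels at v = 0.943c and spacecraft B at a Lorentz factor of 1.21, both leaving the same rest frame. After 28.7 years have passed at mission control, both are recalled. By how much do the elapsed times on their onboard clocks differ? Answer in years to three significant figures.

|τ_A − τ_B| = 14.2 years

A: γ = 1/√(1 − 0.943²) = 1/√0.1108 = 3.005; τ_A = 28.7/3.005 = 9.551 years.
B: γ = 1.21; τ_B = 28.7/1.210 = 23.72 years.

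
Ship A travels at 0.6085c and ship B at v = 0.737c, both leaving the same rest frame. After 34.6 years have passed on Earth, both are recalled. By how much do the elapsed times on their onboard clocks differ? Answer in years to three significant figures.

|τ_A − τ_B| = 4.07 years

A: γ = 1/√(1 − 0.6085²) = 1/√0.6297 = 1.260; τ_A = 34.6/1.260 = 27.46 years.
B: γ = 1/√(1 − 0.737²) = 1/√0.4568 = 1.480; τ_B = 34.6/1.480 = 23.39 years.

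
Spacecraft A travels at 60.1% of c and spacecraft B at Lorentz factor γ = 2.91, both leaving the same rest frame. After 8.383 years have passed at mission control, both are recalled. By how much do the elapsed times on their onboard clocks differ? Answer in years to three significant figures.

A: β = 0.601; γ = 1/√(1 − 0.601²) = 1/√0.6388 = 1.251; τ_A = 8.383/1.251 = 6.700 years.
B: γ = 2.91; τ_B = 8.383/2.910 = 2.881 years.

|τ_A − τ_B| = 3.82 years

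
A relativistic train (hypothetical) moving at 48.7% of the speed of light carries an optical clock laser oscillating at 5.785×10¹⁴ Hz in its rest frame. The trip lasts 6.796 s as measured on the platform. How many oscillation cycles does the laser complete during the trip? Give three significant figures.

N = 3.43×10¹⁵

β = 0.487; γ = 1/√(1 − 0.487²) = 1/√0.7628 = 1.145
The oscillator's own cycle count is N = f × τ where τ is the proper time on the train. τ = Δt/γ = 6.796/1.145 = 5.936 s = 5.936×10⁰ s.
N = 5.785×10¹⁴ × 5.936×10⁰ = 3.434×10¹⁵.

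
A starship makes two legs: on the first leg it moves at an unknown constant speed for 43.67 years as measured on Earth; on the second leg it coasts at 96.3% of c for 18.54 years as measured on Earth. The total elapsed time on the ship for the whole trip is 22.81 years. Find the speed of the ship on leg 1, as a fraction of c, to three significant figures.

β = 0.913

Leg 1: speed unknown; τ_1 = 43.67/γ_1.
Leg 2: β = 0.963; γ = 1/√(1 − 0.963²) = 1/√0.07263 = 3.711; τ_2 = 18.54/3.711 = 4.997 years.
Total proper time: τ_1 + 4.997 = 22.81, so τ_1 = 22.81 − 4.997 = 17.81 years.
γ_1 = 43.67/17.81 = 2.452; β = √(1 − 1/γ²) = √0.8336.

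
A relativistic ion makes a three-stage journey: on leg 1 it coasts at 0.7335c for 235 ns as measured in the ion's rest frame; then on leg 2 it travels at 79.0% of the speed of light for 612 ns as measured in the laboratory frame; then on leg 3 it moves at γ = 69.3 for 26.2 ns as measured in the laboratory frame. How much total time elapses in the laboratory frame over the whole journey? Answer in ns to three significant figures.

Δt = 984 ns

Leg 1: γ = 1/√(1 − 0.7335²) = 1/√0.4620 = 1.471; Δt_1 = 1.471 × 235 = 345.7 ns.
Leg 2: 612 ns is already measured in the laboratory frame.
Leg 3: 26.2 ns is already measured in the laboratory frame.
Total: 345.7 + 612.0 + 26.20 ns.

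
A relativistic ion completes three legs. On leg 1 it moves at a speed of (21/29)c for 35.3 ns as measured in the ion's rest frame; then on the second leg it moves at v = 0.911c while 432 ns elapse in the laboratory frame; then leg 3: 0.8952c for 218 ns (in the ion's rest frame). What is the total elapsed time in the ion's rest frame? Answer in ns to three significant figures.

τ = 431 ns

Leg 1: 35.3 ns is already measured in the ion's rest frame.
Leg 2: γ = 1/√(1 − 0.911²) = 1/√0.1701 = 2.425; τ_2 = 432/2.425 = 178.2 ns.
Leg 3: 218 ns is already measured in the ion's rest frame.
Total: 35.30 + 178.2 + 218.0 ns.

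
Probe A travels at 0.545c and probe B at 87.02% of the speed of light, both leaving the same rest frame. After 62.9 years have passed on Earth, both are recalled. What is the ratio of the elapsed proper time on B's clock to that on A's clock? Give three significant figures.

A: γ = 1/√(1 − 0.545²) = 1/√0.7030 = 1.193. B: β = 0.8702; γ = 1/√(1 − 0.8702²) = 1/√0.2428 = 2.030.
τ_A/τ_B = γ_B/γ_A = 2.030/1.193 = 1.702, so τ_B/τ_A = 0.5876.

τ_B/τ_A = 0.588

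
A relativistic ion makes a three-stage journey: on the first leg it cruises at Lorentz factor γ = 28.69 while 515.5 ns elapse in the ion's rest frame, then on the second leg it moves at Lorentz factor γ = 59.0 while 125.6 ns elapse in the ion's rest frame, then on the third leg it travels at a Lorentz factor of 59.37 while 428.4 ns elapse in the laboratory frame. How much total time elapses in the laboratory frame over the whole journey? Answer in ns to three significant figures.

Δt = 2.26×10⁴ ns

Leg 1: γ = 28.69; Δt_1 = 28.69 × 515.5 = 1.479×10⁴ ns.
Leg 2: γ = 59.0; Δt_2 = 59.00 × 125.6 = 7410 ns.
Leg 3: 428.4 ns is already measured in the laboratory frame.
Total: 1.479×10⁴ + 7410 + 428.4 ns.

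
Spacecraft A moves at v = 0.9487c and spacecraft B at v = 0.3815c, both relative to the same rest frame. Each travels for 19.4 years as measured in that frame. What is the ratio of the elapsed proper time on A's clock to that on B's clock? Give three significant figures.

A: γ = 1/√(1 − 0.9487²) = 1/√0.09997 = 3.163. B: γ = 1/√(1 − 0.3815²) = 1/√0.8545 = 1.082.
τ_A/τ_B = γ_B/γ_A = 1.082/3.163 = 0.3420, so τ_A/τ_B = 0.3420.

τ_A/τ_B = 0.342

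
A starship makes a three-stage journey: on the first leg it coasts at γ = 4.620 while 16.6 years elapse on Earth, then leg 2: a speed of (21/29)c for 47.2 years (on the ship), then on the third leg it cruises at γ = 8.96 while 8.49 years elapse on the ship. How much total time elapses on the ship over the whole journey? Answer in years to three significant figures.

τ = 59.3 years

Leg 1: γ = 4.620; τ_1 = 16.6/4.620 = 3.593 years.
Leg 2: 47.2 years is already measured on the ship.
Leg 3: 8.49 years is already measured on the ship.
Total: 3.593 + 47.20 + 8.490 years.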